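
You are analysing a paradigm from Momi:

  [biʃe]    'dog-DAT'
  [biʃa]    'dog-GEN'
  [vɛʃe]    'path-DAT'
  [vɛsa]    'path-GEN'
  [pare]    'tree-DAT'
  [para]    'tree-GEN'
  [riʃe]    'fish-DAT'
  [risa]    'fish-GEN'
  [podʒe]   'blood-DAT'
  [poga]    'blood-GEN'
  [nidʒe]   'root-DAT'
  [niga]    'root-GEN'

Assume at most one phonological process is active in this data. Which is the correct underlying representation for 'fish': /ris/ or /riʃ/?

/ris/

The root 'fish' surfaces as [riʃe] and [risa], with a stem-final [ʃ] ~ [s] alternation.
If /ʃ/ were underlying and a rule turned it into [s] before the GEN suffix, 'dog' would also alternate; but it has [ʃ] in both [biʃe] and [biʃa].
The alternation reflects palatalization before a front vowel: /g/ and /s/ become palato-alveolar [dʒ] and [ʃ] before a front vowel. /s/ is underlying.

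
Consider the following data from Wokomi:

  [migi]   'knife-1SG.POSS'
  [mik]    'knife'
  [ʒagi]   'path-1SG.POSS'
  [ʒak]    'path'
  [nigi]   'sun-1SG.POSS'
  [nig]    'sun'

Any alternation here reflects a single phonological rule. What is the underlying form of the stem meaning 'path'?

The stem for 'path' ends in [g] in [ʒagi] but [k] in [ʒak].
If /g/ were underlying and a rule turned it into [k] in isolation, 'sun' would also alternate; but it has [g] in both [nigi] and [nig].
The underlying segment must be /k/; voiceless stops become voiced between vowels, yielding [g] there.
So 'path' = /ʒak/.

/ʒak/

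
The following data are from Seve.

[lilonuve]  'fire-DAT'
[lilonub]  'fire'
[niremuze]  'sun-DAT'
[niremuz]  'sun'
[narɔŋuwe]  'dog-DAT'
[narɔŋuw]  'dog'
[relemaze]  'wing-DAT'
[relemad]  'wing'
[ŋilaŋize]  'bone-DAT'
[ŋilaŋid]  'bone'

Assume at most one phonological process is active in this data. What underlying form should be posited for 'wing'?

'wing' shows [z] ~ [d] at the end of the stem ([relemaze] vs [relemad]).
If /z/ were underlying and a rule turned it into [d] in isolation, 'sun' would also alternate; but it has [z] in both [niremuze] and [niremuz].
The underlying segment must be /d/; voiced stops become fricatives between vowels, yielding [z] there.
The underlying form of 'wing' is therefore /relemad/.

/relemad/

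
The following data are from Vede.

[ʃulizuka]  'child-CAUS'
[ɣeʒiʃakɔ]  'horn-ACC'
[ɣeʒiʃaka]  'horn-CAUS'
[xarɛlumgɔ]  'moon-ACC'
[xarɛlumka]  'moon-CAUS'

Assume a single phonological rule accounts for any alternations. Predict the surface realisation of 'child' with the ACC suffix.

[ʃulizukɔ]

The ACC suffix surfaces as [-gɔ] and [-kɔ], depending on the final segment of the stem.
By contrast the CAUS suffix keeps its initial [k] throughout — that segment must be underlying.
So the underlying form is /-gɔ/, and voiced stops become voiceless after a vowel.
After 'child', which ends in a vowel, the suffix surfaces as [-kɔ], giving [ʃulizukɔ].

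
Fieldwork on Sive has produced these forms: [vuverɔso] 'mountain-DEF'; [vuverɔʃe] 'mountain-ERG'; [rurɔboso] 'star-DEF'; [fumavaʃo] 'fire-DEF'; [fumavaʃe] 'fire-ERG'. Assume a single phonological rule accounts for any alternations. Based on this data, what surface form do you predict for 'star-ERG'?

[rurɔboʃe]

The root 'mountain' surfaces as [vuverɔso] and [vuverɔʃe], with a stem-final [s] ~ [ʃ] alternation.
But 'fire' keeps [ʃ] in both environments ([fumavaʃo], [fumavaʃe]), so there is no rule changing /ʃ/ to [s] before the DEF suffix.
The alternation reflects palatalization before a front vowel: /s/ becomes palato-alveolar [ʃ] before a front vowel. /s/ is underlying.
From [rurɔboso] the stem 'star' is /rurɔbos/; before a front vowel this yields [rurɔboʃe].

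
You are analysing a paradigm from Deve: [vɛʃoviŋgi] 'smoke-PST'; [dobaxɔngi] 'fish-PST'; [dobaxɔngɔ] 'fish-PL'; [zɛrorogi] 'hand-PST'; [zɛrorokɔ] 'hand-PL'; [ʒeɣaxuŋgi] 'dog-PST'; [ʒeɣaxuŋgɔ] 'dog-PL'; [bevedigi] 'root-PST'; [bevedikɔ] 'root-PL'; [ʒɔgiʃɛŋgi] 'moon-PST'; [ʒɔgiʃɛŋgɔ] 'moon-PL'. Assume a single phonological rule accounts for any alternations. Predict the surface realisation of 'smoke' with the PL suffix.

[vɛʃoviŋgɔ]

The PL suffix surfaces as [-gɔ] and [-kɔ], depending on the final segment of the stem.
By contrast the PST suffix keeps its initial [g] throughout — that segment must be underlying.
So the underlying form is /-kɔ/, and voiceless stops become voiced after a nasal.
After 'smoke', which ends in a nasal, the suffix surfaces as [-gɔ], giving [vɛʃoviŋgɔ].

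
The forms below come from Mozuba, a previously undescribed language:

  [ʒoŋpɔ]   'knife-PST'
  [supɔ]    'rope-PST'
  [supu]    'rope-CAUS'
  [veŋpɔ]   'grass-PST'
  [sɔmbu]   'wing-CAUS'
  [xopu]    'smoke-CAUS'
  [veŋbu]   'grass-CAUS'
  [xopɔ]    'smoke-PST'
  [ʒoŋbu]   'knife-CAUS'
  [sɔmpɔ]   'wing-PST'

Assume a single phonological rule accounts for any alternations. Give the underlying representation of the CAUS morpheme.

/-bu/

The CAUS suffix surfaces as [-bu] and [-pu], depending on the final segment of the stem.
By contrast the PST suffix keeps its initial [p] throughout — that segment must be underlying.
The CAUS suffix is therefore /-bu/ underlyingly, with post-vocalic devoicing: voiced stops become voiceless after a vowel.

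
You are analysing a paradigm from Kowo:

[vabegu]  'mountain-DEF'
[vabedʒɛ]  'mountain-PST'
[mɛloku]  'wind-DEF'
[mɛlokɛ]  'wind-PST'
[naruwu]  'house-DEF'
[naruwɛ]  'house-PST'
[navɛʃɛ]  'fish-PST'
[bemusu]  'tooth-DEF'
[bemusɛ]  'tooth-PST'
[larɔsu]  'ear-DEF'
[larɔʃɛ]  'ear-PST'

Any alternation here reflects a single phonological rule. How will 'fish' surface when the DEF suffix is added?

[navɛsu]

In [larɔsu] and [larɔʃɛ] the final segment of 'ear' alternates: [s] ~ [ʃ].
Compare 'tooth', with invariant [s] in [bemusu] and [bemusɛ]: an analysis with underlying /s/ and a rule producing [ʃ] before the PST suffix would wrongly predict alternation here too.
So /ʃ/ is underlying, and a rule of depalatalization — palato-alveolar /dʒ/ and /ʃ/ become [g] and [s] when no front vowel follows — gives [s].
The one attested form of 'fish', [navɛʃɛ], shows underlying /navɛʃ/. Applying the same rule when no front vowel follows gives [navɛsu].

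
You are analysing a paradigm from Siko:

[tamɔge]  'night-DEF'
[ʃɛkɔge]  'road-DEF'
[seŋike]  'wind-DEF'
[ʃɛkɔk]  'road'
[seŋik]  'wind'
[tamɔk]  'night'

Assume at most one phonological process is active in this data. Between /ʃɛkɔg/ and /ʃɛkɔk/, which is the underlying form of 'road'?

'road' shows [k] ~ [g] at the end of the stem ([ʃɛkɔk] vs [ʃɛkɔge]).
The stem 'wind' ([seŋik], [seŋike]) shows [k] unchanged in both environments, so [k] cannot be basic with [g] derived before the DEF suffix.
The underlying segment must be /g/; voiced obstruents become voiceless word-finally, yielding [k] there.

/ʃɛkɔg/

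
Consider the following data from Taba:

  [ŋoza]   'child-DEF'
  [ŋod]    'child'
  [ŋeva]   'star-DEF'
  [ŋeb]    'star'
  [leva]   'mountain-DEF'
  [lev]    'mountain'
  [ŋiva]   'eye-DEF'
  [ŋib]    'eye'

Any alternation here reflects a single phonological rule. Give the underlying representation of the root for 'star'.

The root 'star' surfaces as [ŋeva] and [ŋeb], with a stem-final [v] ~ [b] alternation.
If /v/ were underlying and a rule turned it into [b] in isolation, 'mountain' would also alternate; but it has [v] in both [leva] and [lev].
The underlying segment must be /b/; voiced stops become fricatives between vowels, yielding [v] there.
The underlying form of 'star' is therefore /ŋeb/.

/ŋeb/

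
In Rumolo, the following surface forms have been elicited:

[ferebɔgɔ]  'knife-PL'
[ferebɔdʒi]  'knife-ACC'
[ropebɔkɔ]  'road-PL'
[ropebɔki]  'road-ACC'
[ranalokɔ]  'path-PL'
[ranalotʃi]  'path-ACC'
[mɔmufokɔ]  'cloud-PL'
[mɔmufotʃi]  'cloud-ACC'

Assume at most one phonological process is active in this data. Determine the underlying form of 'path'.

/ranalotʃ/

The stem for 'path' ends in [k] in [ranalokɔ] but [tʃ] in [ranalotʃi].
If /k/ were underlying and a rule turned it into [tʃ] before the ACC suffix, 'road' would also alternate; but it has [k] in both [ropebɔkɔ] and [ropebɔki].
The alternation reflects depalatalization: palato-alveolar /tʃ/ and /dʒ/ become [k] and [g] when no front vowel follows. /tʃ/ is underlying.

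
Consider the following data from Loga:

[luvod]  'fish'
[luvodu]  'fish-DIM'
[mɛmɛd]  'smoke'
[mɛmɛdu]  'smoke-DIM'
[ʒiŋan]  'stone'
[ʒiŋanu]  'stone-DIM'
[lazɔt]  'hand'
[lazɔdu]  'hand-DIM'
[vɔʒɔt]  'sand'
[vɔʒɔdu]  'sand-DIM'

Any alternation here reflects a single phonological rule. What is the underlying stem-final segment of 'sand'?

The stem for 'sand' ends in [t] in [vɔʒɔt] but [d] in [vɔʒɔdu].
The stem 'smoke' ([mɛmɛd], [mɛmɛdu]) shows [d] unchanged in both environments, so [d] cannot be basic with [t] derived in isolation.
Therefore /t/ is basic and [d] is derived by intervocalic voicing (voiceless stops become voiced between vowels).

/t/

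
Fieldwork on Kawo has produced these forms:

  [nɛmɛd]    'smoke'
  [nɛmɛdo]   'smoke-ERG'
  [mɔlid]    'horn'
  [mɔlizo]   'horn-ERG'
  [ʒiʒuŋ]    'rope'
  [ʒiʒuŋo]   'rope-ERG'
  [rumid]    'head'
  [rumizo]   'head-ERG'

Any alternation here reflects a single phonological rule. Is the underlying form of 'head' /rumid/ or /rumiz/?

The stem for 'head' ends in [d] in [rumid] but [z] in [rumizo].
The stem 'smoke' ([nɛmɛd], [nɛmɛdo]) shows [d] unchanged in both environments, so [d] cannot be basic with [z] derived before the ERG suffix.
Therefore /z/ is basic and [d] is derived by word-final hardening (voiced fricatives become stops word-finally).

/rumiz/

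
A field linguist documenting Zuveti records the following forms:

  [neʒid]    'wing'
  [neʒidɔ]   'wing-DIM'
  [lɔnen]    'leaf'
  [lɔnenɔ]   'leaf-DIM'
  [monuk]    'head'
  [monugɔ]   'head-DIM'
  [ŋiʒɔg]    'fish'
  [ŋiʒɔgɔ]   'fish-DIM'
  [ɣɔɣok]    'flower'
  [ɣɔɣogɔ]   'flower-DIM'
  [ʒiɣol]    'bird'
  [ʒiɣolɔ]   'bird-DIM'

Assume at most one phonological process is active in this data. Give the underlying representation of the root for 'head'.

/monuk/

The stem for 'head' ends in [k] in [monuk] but [g] in [monugɔ].
If /g/ were underlying and a rule turned it into [k] in isolation, 'fish' would also alternate; but it has [g] in both [ŋiʒɔg] and [ŋiʒɔgɔ].
Therefore /k/ is basic and [g] is derived by intervocalic voicing (voiceless stops become voiced between vowels).
The underlying form of 'head' is therefore /monuk/.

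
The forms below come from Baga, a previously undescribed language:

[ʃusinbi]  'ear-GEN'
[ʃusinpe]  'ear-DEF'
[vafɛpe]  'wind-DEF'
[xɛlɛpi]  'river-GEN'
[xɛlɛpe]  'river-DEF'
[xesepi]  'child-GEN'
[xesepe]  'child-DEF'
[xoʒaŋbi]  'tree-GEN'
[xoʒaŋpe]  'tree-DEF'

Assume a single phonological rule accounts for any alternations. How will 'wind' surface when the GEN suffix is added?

[vafɛpi]

The GEN suffix surfaces as [-bi] and [-pi], depending on the final segment of the stem.
By contrast the DEF suffix keeps its initial [p] throughout — that segment must be underlying.
The GEN suffix is therefore /-bi/ underlyingly, with post-vocalic devoicing: voiced stops become voiceless after a vowel.
After 'wind', which ends in a vowel, the suffix surfaces as [-pi], giving [vafɛpi].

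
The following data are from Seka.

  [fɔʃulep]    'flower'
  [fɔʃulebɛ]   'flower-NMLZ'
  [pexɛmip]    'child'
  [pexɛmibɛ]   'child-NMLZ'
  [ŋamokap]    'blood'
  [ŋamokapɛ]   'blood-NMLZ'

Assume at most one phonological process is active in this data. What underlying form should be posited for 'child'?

The root 'child' surfaces as [pexɛmip] and [pexɛmibɛ], with a stem-final [p] ~ [b] alternation.
Compare 'blood', with invariant [p] in [ŋamokap] and [ŋamokapɛ]: an analysis with underlying /p/ and a rule producing [b] before the NMLZ suffix would wrongly predict alternation here too.
The alternation reflects word-final obstruent devoicing: voiced obstruents become voiceless word-finally. /b/ is underlying.
So 'child' = /pexɛmib/.

/pexɛmib/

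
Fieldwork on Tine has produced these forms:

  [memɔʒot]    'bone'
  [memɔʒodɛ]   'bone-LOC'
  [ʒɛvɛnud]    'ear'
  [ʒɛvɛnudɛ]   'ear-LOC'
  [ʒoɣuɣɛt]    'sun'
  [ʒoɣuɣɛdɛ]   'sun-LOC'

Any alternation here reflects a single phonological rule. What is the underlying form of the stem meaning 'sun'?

The root 'sun' surfaces as [ʒoɣuɣɛt] and [ʒoɣuɣɛdɛ], with a stem-final [t] ~ [d] alternation.
But 'ear' keeps [d] in both environments ([ʒɛvɛnud], [ʒɛvɛnudɛ]), so there is no rule changing /d/ to [t] in isolation.
The underlying segment must be /t/; voiceless stops become voiced between vowels, yielding [d] there.
The underlying form of 'sun' is therefore /ʒoɣuɣɛt/.

/ʒoɣuɣɛt/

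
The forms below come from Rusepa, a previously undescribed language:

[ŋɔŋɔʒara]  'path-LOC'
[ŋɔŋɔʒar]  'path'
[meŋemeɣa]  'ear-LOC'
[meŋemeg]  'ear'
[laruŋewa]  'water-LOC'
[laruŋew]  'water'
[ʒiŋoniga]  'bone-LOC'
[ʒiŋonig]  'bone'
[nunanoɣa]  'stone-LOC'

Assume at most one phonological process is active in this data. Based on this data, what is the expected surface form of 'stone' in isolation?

[nunanog]

'ear' shows [ɣ] ~ [g] at the end of the stem ([meŋemeɣa] vs [meŋemeg]).
The stem 'bone' ([ʒiŋoniga], [ʒiŋonig]) shows [g] unchanged in both environments, so [g] cannot be basic with [ɣ] derived before the LOC suffix.
The alternation reflects word-final hardening: voiced fricatives become stops word-finally. /ɣ/ is underlying.
From [nunanoɣa] the stem 'stone' is /nunanoɣ/; word-finally this yields [nunanog].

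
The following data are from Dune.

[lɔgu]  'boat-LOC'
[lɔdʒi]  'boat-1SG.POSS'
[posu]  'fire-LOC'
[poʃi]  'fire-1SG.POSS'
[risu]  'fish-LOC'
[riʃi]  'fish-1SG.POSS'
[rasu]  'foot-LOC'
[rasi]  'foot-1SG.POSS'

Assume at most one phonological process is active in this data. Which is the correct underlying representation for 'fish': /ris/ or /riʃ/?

/riʃ/

In [risu] and [riʃi] the final segment of 'fish' alternates: [s] ~ [ʃ].
If /s/ were underlying and a rule turned it into [ʃ] before the 1SG.POSS suffix, 'foot' would also alternate; but it has [s] in both [rasu] and [rasi].
The alternation reflects depalatalization: palato-alveolar /dʒ/ and /ʃ/ become [g] and [s] when no front vowel follows. /ʃ/ is underlying.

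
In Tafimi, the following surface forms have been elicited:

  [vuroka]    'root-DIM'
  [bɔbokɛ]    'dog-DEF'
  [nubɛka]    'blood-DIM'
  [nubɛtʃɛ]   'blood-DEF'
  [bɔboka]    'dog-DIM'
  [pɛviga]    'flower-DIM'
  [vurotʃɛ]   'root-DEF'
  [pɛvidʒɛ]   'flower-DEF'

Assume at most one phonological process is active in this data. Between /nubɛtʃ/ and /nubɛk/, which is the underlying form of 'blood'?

/nubɛtʃ/

In [nubɛka] and [nubɛtʃɛ] the final segment of 'blood' alternates: [k] ~ [tʃ].
Compare 'dog', with invariant [k] in [bɔboka] and [bɔbokɛ]: an analysis with underlying /k/ and a rule producing [tʃ] before the DEF suffix would wrongly predict alternation here too.
The underlying segment must be /tʃ/; palato-alveolar /tʃ/ and /dʒ/ become [k] and [g] when no front vowel follows, yielding [k] there.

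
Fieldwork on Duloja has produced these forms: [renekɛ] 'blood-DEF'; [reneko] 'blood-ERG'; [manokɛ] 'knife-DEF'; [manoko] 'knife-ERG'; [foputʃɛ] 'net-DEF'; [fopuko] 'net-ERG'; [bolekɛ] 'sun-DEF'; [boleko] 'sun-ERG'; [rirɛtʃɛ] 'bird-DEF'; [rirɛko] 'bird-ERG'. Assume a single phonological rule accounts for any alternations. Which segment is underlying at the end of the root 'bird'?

/tʃ/

In [rirɛtʃɛ] and [rirɛko] the final segment of 'bird' alternates: [tʃ] ~ [k].
The stem 'sun' ([bolekɛ], [boleko]) shows [k] unchanged in both environments, so [k] cannot be basic with [tʃ] derived before the DEF suffix.
The underlying segment must be /tʃ/; palato-alveolar /tʃ/ becomes [k] when no front vowel follows, yielding [k] there.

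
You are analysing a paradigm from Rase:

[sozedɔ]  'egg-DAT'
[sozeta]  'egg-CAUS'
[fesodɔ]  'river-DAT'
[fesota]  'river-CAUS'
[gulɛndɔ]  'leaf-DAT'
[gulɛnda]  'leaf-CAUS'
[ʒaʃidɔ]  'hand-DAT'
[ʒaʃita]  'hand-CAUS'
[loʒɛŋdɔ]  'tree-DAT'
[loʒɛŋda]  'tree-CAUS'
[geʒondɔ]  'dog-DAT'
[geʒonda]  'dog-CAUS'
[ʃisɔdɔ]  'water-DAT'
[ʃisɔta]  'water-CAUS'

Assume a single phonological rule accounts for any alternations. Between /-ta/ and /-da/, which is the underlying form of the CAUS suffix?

The CAUS suffix surfaces as [-da] and [-ta], depending on the final segment of the stem.
By contrast the DAT suffix keeps its initial [d] throughout — that segment must be underlying.
The CAUS suffix is therefore /-ta/ underlyingly, with post-nasal voicing: voiceless stops become voiced after a nasal.

/-ta/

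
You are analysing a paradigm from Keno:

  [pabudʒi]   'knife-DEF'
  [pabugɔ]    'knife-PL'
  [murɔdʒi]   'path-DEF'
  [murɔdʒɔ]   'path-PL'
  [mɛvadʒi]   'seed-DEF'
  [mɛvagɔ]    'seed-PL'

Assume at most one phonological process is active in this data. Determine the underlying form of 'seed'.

The stem for 'seed' ends in [dʒ] in [mɛvadʒi] but [g] in [mɛvagɔ].
The stem 'path' ([murɔdʒi], [murɔdʒɔ]) shows [dʒ] unchanged in both environments, so [dʒ] cannot be basic with [g] derived before the PL suffix.
So /g/ is underlying, and a rule of palatalization before a front vowel — /g/ becomes palato-alveolar [dʒ] before a front vowel — gives [dʒ].
Hence 'seed' is /mɛvag/ underlyingly.

/mɛvag/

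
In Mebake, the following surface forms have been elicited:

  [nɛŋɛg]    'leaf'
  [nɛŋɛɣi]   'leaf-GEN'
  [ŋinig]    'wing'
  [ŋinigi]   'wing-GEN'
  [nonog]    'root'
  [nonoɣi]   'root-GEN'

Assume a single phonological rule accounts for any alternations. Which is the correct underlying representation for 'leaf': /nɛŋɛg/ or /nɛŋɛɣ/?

/nɛŋɛɣ/

'leaf' shows [g] ~ [ɣ] at the end of the stem ([nɛŋɛg] vs [nɛŋɛɣi]).
But 'wing' keeps [g] in both environments ([ŋinig], [ŋinigi]), so there is no rule changing /g/ to [ɣ] before the GEN suffix.
Therefore /ɣ/ is basic and [g] is derived by word-final hardening (voiced fricatives become stops word-finally).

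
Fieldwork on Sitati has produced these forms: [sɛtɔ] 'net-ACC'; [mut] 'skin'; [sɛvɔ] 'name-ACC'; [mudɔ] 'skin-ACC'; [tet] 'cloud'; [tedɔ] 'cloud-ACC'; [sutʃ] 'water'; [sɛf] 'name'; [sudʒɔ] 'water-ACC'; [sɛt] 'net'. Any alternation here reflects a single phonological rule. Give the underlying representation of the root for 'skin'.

In [mudɔ] and [mut] the final segment of 'skin' alternates: [d] ~ [t].
But 'net' keeps [t] in both environments ([sɛtɔ], [sɛt]), so there is no rule changing /t/ to [d] before the ACC suffix.
Therefore /d/ is basic and [t] is derived by word-final obstruent devoicing (voiced obstruents become voiceless word-finally).

/mud/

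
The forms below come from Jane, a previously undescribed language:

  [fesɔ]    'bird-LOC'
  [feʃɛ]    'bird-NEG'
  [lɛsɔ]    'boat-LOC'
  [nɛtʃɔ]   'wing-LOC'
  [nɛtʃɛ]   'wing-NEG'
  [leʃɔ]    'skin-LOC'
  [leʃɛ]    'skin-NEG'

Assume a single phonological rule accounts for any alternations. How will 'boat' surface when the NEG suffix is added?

The root 'bird' surfaces as [fesɔ] and [feʃɛ], with a stem-final [s] ~ [ʃ] alternation.
But 'skin' keeps [ʃ] in both environments ([leʃɔ], [leʃɛ]), so there is no rule changing /ʃ/ to [s] before the LOC suffix.
So /s/ is underlying, and a rule of palatalization before a front vowel — /s/ becomes palato-alveolar [ʃ] before a front vowel — gives [ʃ].
The one attested form of 'boat', [lɛsɔ], shows underlying /lɛs/. Applying the same rule before a front vowel gives [lɛʃɛ].

[lɛʃɛ]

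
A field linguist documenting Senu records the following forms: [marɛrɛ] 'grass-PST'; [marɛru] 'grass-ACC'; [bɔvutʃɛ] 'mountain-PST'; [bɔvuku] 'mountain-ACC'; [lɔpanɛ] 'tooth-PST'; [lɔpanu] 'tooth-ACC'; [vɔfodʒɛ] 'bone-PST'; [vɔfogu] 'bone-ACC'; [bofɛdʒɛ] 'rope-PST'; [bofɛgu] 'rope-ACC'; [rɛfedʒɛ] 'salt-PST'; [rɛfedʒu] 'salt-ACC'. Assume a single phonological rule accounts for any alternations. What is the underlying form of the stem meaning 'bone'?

The root 'bone' surfaces as [vɔfodʒɛ] and [vɔfogu], with a stem-final [dʒ] ~ [g] alternation.
The stem 'salt' ([rɛfedʒɛ], [rɛfedʒu]) shows [dʒ] unchanged in both environments, so [dʒ] cannot be basic with [g] derived before the ACC suffix.
The underlying segment must be /g/; /k/ and /g/ become palato-alveolar [tʃ] and [dʒ] before a front vowel, yielding [dʒ] there.

/vɔfog/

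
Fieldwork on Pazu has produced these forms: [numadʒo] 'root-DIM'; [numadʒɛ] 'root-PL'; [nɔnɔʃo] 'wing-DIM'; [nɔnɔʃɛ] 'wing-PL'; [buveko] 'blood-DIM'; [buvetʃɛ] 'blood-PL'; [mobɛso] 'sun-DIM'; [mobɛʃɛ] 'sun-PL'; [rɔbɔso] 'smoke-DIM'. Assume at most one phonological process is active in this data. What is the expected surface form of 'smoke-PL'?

[rɔbɔʃɛ]

In [mobɛso] and [mobɛʃɛ] the final segment of 'sun' alternates: [s] ~ [ʃ].
Compare 'wing', with invariant [ʃ] in [nɔnɔʃo] and [nɔnɔʃɛ]: an analysis with underlying /ʃ/ and a rule producing [s] before the DIM suffix would wrongly predict alternation here too.
The underlying segment must be /s/; /k/ and /s/ become palato-alveolar [tʃ] and [ʃ] before a front vowel, yielding [ʃ] there.
The one attested form of 'smoke', [rɔbɔso], shows underlying /rɔbɔs/. Applying the same rule before a front vowel gives [rɔbɔʃɛ].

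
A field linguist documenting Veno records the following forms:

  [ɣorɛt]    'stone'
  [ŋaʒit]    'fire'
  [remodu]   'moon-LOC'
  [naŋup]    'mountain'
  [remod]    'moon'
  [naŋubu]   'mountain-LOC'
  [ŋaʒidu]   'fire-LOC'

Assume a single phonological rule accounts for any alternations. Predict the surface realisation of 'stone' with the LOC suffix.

[ɣorɛdu]

'fire' shows [t] ~ [d] at the end of the stem ([ŋaʒit] vs [ŋaʒidu]).
Compare 'moon', with invariant [d] in [remod] and [remodu]: an analysis with underlying /d/ and a rule producing [t] in isolation would wrongly predict alternation here too.
So /t/ is underlying, and a rule of intervocalic voicing — voiceless stops become voiced between vowels — gives [d].
The one attested form of 'stone', [ɣorɛt], shows underlying /ɣorɛt/. Applying the same rule between vowels gives [ɣorɛdu].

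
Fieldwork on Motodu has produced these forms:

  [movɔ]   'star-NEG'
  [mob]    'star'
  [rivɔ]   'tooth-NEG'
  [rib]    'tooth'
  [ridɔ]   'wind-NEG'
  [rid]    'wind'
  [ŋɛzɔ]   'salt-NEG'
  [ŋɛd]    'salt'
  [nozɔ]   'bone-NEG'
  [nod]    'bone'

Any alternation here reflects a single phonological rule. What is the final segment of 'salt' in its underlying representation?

/z/

In [ŋɛzɔ] and [ŋɛd] the final segment of 'salt' alternates: [z] ~ [d].
If /d/ were underlying and a rule turned it into [z] before the NEG suffix, 'wind' would also alternate; but it has [d] in both [ridɔ] and [rid].
The alternation reflects word-final hardening: voiced fricatives become stops word-finally. /z/ is underlying.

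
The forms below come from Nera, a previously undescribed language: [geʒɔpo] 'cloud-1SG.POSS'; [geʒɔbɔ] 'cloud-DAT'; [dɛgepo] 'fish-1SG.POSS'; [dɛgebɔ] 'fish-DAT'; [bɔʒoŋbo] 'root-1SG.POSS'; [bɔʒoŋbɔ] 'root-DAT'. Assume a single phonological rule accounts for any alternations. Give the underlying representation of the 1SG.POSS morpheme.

The 1SG.POSS suffix surfaces as [-bo] and [-po], depending on the final segment of the stem.
The DAT suffix, which begins with [b], is invariant after every stem; so [b] is not altered by any rule here.
So the underlying form is /-po/, and voiceless stops become voiced after a nasal.

/-po/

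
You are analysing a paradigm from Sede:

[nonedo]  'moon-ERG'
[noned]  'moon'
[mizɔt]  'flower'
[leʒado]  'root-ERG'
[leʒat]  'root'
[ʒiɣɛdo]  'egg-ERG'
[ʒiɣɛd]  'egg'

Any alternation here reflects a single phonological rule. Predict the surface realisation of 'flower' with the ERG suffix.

The stem for 'root' ends in [d] in [leʒado] but [t] in [leʒat].
The stem 'egg' ([ʒiɣɛdo], [ʒiɣɛd]) shows [d] unchanged in both environments, so [d] cannot be basic with [t] derived in isolation.
The alternation reflects intervocalic voicing: voiceless stops become voiced between vowels. /t/ is underlying.
The one attested form of 'flower', [mizɔt], shows underlying /mizɔt/. Applying the same rule between vowels gives [mizɔdo].

[mizɔdo]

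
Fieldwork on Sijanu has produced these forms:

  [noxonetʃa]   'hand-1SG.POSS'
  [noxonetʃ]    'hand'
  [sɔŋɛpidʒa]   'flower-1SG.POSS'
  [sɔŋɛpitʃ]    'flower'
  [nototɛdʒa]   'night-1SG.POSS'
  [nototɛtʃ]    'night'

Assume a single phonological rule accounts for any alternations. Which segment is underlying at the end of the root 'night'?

/dʒ/

In [nototɛdʒa] and [nototɛtʃ] the final segment of 'night' alternates: [dʒ] ~ [tʃ].
The stem 'hand' ([noxonetʃa], [noxonetʃ]) shows [tʃ] unchanged in both environments, so [tʃ] cannot be basic with [dʒ] derived before the 1SG.POSS suffix.
Therefore /dʒ/ is basic and [tʃ] is derived by word-final obstruent devoicing (voiced obstruents become voiceless word-finally).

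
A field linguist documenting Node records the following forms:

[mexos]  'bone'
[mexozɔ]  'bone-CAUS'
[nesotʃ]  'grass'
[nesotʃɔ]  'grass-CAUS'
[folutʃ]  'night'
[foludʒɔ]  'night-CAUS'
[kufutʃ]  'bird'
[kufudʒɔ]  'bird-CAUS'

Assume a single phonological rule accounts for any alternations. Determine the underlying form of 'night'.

/foludʒ/

'night' shows [tʃ] ~ [dʒ] at the end of the stem ([folutʃ] vs [foludʒɔ]).
But 'grass' keeps [tʃ] in both environments ([nesotʃ], [nesotʃɔ]), so there is no rule changing /tʃ/ to [dʒ] before the CAUS suffix.
The underlying segment must be /dʒ/; voiced obstruents become voiceless word-finally, yielding [tʃ] there.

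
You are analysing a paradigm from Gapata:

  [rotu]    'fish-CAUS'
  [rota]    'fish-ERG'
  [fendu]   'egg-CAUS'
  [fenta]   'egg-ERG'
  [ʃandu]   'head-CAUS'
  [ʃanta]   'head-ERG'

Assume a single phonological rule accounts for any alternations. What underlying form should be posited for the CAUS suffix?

/-du/

The CAUS morpheme has two allomorphs, [-du] and [-tu].
By contrast the ERG suffix keeps its initial [t] throughout — that segment must be underlying.
The CAUS suffix is therefore /-du/ underlyingly, with post-vocalic devoicing: voiced stops become voiceless after a vowel.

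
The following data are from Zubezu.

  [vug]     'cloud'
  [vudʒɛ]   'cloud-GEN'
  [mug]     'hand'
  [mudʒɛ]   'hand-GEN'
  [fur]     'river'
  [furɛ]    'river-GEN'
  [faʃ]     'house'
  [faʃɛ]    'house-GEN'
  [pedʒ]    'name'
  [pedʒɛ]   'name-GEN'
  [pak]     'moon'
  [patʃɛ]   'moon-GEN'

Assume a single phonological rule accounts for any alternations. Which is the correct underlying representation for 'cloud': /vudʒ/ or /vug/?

/vug/

In [vug] and [vudʒɛ] the final segment of 'cloud' alternates: [g] ~ [dʒ].
The stem 'name' ([pedʒ], [pedʒɛ]) shows [dʒ] unchanged in both environments, so [dʒ] cannot be basic with [g] derived in isolation.
The underlying segment must be /g/; /k/ and /g/ become palato-alveolar [tʃ] and [dʒ] before a front vowel, yielding [dʒ] there.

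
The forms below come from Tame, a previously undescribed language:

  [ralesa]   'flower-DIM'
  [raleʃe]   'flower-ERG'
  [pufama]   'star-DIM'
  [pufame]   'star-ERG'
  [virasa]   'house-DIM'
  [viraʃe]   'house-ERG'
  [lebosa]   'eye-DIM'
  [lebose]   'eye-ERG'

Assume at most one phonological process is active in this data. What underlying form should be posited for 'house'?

/viraʃ/

In [virasa] and [viraʃe] the final segment of 'house' alternates: [s] ~ [ʃ].
Compare 'eye', with invariant [s] in [lebosa] and [lebose]: an analysis with underlying /s/ and a rule producing [ʃ] before the ERG suffix would wrongly predict alternation here too.
So /ʃ/ is underlying, and a rule of depalatalization — palato-alveolar /ʃ/ becomes [s] when no front vowel follows — gives [s].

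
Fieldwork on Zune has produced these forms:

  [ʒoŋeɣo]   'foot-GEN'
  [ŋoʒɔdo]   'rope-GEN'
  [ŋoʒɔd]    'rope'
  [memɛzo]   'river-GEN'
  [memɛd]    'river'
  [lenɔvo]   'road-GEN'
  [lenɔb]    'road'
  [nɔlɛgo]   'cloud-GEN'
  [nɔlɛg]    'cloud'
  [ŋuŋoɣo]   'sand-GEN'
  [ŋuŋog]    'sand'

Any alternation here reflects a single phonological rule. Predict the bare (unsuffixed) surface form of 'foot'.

In [ŋuŋoɣo] and [ŋuŋog] the final segment of 'sand' alternates: [ɣ] ~ [g].
The stem 'cloud' ([nɔlɛgo], [nɔlɛg]) shows [g] unchanged in both environments, so [g] cannot be basic with [ɣ] derived before the GEN suffix.
The alternation reflects word-final hardening: voiced fricatives become stops word-finally. /ɣ/ is underlying.
The one attested form of 'foot', [ʒoŋeɣo], shows underlying /ʒoŋeɣ/. Applying the same rule word-finally gives [ʒoŋeg].

[ʒoŋeg]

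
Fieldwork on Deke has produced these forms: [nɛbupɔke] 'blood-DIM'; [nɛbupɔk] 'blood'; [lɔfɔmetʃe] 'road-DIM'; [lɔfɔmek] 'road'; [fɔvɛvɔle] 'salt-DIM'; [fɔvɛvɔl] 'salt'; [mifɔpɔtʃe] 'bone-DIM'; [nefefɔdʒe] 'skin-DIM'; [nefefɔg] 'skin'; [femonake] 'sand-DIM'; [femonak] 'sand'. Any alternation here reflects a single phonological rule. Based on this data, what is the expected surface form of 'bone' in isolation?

[mifɔpɔk]

'road' shows [tʃ] ~ [k] at the end of the stem ([lɔfɔmetʃe] vs [lɔfɔmek]).
The stem 'blood' ([nɛbupɔke], [nɛbupɔk]) shows [k] unchanged in both environments, so [k] cannot be basic with [tʃ] derived before the DIM suffix.
The alternation reflects depalatalization: palato-alveolar /tʃ/ and /dʒ/ become [k] and [g] when no front vowel follows. /tʃ/ is underlying.
From [mifɔpɔtʃe] the stem 'bone' is /mifɔpɔtʃ/; when no front vowel follows this yields [mifɔpɔk].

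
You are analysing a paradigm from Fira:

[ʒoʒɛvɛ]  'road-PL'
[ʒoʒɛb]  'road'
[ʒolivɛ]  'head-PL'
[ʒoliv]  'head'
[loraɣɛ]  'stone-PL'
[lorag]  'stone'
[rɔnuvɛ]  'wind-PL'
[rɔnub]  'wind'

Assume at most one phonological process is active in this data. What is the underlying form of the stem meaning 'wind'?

/rɔnub/

In [rɔnuvɛ] and [rɔnub] the final segment of 'wind' alternates: [v] ~ [b].
The stem 'head' ([ʒolivɛ], [ʒoliv]) shows [v] unchanged in both environments, so [v] cannot be basic with [b] derived in isolation.
The alternation reflects intervocalic spirantization: voiced stops become fricatives between vowels. /b/ is underlying.
So 'wind' = /rɔnub/.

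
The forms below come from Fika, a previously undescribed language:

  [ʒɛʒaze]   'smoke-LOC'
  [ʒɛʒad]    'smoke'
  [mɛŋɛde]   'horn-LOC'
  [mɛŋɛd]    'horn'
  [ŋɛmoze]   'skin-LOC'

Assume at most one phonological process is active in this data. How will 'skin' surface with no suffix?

'smoke' shows [z] ~ [d] at the end of the stem ([ʒɛʒaze] vs [ʒɛʒad]).
The stem 'horn' ([mɛŋɛde], [mɛŋɛd]) shows [d] unchanged in both environments, so [d] cannot be basic with [z] derived before the LOC suffix.
So /z/ is underlying, and a rule of word-final hardening — voiced fricatives become stops word-finally — gives [d].
The one attested form of 'skin', [ŋɛmoze], shows underlying /ŋɛmoz/. Applying the same rule word-finally gives [ŋɛmod].

[ŋɛmod]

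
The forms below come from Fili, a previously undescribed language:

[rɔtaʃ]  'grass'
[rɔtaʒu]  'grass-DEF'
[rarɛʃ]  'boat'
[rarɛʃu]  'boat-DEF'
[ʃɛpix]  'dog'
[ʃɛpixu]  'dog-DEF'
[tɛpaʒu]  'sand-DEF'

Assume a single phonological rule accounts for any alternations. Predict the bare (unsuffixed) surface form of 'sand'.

In [rɔtaʒu] and [rɔtaʃ] the final segment of 'grass' alternates: [ʒ] ~ [ʃ].
But 'boat' keeps [ʃ] in both environments ([rarɛʃu], [rarɛʃ]), so there is no rule changing /ʃ/ to [ʒ] before the DEF suffix.
So /ʒ/ is underlying, and a rule of word-final obstruent devoicing — voiced obstruents become voiceless word-finally — gives [ʃ].
From [tɛpaʒu] the stem 'sand' is /tɛpaʒ/; word-finally this yields [tɛpaʃ].

[tɛpaʃ]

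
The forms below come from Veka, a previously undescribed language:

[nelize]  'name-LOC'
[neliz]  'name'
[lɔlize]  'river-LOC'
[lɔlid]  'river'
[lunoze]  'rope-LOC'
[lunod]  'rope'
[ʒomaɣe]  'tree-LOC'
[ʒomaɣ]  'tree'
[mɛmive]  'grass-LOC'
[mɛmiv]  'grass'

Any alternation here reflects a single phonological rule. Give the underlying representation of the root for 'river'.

The root 'river' surfaces as [lɔlize] and [lɔlid], with a stem-final [z] ~ [d] alternation.
If /z/ were underlying and a rule turned it into [d] in isolation, 'name' would also alternate; but it has [z] in both [nelize] and [neliz].
The underlying segment must be /d/; voiced stops become fricatives between vowels, yielding [z] there.

/lɔlid/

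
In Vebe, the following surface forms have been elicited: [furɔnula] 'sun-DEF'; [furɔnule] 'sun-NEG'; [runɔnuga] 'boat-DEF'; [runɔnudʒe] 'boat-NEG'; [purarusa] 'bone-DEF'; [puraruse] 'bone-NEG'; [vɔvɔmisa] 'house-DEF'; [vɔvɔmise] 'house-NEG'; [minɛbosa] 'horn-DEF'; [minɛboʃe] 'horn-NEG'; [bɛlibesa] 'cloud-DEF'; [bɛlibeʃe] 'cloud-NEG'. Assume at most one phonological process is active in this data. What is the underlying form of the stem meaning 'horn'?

/minɛboʃ/

The stem for 'horn' ends in [s] in [minɛbosa] but [ʃ] in [minɛboʃe].
But 'bone' keeps [s] in both environments ([purarusa], [puraruse]), so there is no rule changing /s/ to [ʃ] before the NEG suffix.
Therefore /ʃ/ is basic and [s] is derived by depalatalization (palato-alveolar /dʒ/ and /ʃ/ become [g] and [s] when no front vowel follows).
The underlying form of 'horn' is therefore /minɛboʃ/.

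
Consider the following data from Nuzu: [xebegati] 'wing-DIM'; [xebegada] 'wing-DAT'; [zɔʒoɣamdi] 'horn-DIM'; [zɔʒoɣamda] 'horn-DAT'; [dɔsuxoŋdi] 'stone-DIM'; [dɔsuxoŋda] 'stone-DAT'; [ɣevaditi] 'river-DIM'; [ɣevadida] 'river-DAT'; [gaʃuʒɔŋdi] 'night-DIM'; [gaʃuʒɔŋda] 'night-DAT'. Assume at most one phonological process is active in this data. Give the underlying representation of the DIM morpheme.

/-ti/

The DIM suffix surfaces as [-di] and [-ti], depending on the final segment of the stem.
The DAT suffix, which begins with [d], is invariant after every stem; so [d] is not altered by any rule here.
So the underlying form is /-ti/, and voiceless stops become voiced after a nasal.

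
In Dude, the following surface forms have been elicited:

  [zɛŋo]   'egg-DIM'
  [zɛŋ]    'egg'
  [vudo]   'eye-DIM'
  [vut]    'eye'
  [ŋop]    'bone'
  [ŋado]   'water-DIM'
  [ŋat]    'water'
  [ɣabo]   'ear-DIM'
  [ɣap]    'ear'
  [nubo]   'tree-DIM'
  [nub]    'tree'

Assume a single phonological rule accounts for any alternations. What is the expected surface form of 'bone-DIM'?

'ear' shows [b] ~ [p] at the end of the stem ([ɣabo] vs [ɣap]).
The stem 'tree' ([nubo], [nub]) shows [b] unchanged in both environments, so [b] cannot be basic with [p] derived in isolation.
So /p/ is underlying, and a rule of intervocalic voicing — voiceless stops become voiced between vowels — gives [b].
From [ŋop] the stem 'bone' is /ŋop/; between vowels this yields [ŋobo].

[ŋobo]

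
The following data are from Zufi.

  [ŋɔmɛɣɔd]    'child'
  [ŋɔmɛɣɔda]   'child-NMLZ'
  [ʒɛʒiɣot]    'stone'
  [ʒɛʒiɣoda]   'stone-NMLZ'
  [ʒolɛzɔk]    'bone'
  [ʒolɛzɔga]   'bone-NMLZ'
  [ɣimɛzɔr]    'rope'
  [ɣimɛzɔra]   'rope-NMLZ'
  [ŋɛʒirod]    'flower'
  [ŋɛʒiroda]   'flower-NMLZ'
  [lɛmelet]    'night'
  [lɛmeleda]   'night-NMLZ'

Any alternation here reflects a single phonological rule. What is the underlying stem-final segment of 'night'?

/t/

In [lɛmelet] and [lɛmeleda] the final segment of 'night' alternates: [t] ~ [d].
The stem 'flower' ([ŋɛʒirod], [ŋɛʒiroda]) shows [d] unchanged in both environments, so [d] cannot be basic with [t] derived in isolation.
Therefore /t/ is basic and [d] is derived by intervocalic voicing (voiceless stops become voiced between vowels).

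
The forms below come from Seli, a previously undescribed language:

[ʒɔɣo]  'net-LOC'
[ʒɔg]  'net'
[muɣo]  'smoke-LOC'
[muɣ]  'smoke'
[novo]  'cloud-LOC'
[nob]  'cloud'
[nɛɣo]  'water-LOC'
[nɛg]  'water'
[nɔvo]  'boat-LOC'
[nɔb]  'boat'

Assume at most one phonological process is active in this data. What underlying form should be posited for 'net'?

The stem for 'net' ends in [ɣ] in [ʒɔɣo] but [g] in [ʒɔg].
If /ɣ/ were underlying and a rule turned it into [g] in isolation, 'smoke' would also alternate; but it has [ɣ] in both [muɣo] and [muɣ].
Therefore /g/ is basic and [ɣ] is derived by intervocalic spirantization (voiced stops become fricatives between vowels).

/ʒɔg/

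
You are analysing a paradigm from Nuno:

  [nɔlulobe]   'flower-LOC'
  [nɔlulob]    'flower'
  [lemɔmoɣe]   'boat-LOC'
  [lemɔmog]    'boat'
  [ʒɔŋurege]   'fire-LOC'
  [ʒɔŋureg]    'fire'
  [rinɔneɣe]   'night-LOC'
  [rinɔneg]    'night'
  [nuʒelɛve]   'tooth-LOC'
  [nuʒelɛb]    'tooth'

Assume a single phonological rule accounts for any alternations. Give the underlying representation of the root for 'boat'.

In [lemɔmoɣe] and [lemɔmog] the final segment of 'boat' alternates: [ɣ] ~ [g].
But 'fire' keeps [g] in both environments ([ʒɔŋurege], [ʒɔŋureg]), so there is no rule changing /g/ to [ɣ] before the LOC suffix.
So /ɣ/ is underlying, and a rule of word-final hardening — voiced fricatives become stops word-finally — gives [g].

/lemɔmoɣ/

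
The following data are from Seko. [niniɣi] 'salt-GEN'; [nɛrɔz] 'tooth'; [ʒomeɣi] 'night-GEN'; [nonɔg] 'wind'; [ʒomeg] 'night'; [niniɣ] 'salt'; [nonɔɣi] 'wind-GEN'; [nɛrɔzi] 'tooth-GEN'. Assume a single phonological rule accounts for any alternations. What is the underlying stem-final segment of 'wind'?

/g/

The root 'wind' surfaces as [nonɔg] and [nonɔɣi], with a stem-final [g] ~ [ɣ] alternation.
The stem 'salt' ([niniɣ], [niniɣi]) shows [ɣ] unchanged in both environments, so [ɣ] cannot be basic with [g] derived in isolation.
So /g/ is underlying, and a rule of intervocalic spirantization — voiced stops become fricatives between vowels — gives [ɣ].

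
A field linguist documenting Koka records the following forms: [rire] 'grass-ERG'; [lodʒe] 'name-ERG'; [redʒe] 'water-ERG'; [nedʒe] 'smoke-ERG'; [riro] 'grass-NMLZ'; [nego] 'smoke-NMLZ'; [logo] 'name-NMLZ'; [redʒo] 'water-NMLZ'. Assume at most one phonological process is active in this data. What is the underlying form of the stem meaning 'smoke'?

The root 'smoke' surfaces as [nego] and [nedʒe], with a stem-final [g] ~ [dʒ] alternation.
If /dʒ/ were underlying and a rule turned it into [g] before the NMLZ suffix, 'water' would also alternate; but it has [dʒ] in both [redʒo] and [redʒe].
The underlying segment must be /g/; /g/ becomes palato-alveolar [dʒ] before a front vowel, yielding [dʒ] there.
The underlying form of 'smoke' is therefore /neg/.

/neg/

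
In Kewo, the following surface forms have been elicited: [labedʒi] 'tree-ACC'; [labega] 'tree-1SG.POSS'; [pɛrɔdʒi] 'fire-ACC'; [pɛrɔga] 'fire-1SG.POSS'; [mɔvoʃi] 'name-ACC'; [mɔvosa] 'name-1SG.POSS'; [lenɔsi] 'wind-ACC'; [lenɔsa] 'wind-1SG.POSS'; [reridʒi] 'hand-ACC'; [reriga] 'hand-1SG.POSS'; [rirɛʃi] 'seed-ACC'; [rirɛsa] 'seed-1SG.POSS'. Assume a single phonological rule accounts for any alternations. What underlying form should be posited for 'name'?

/mɔvoʃ/

The stem for 'name' ends in [ʃ] in [mɔvoʃi] but [s] in [mɔvosa].
But 'wind' keeps [s] in both environments ([lenɔsi], [lenɔsa]), so there is no rule changing /s/ to [ʃ] before the ACC suffix.
Therefore /ʃ/ is basic and [s] is derived by depalatalization (palato-alveolar /dʒ/ and /ʃ/ become [g] and [s] when no front vowel follows).
Hence 'name' is /mɔvoʃ/ underlyingly.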